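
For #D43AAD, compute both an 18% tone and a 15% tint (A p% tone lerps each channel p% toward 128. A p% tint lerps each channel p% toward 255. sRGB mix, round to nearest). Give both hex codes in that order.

#D43AAD is rgb(212, 58, 173).
18% tone:
  R: 212 + 0.18×(128−212) = 212 − 15.12 = 196.88 → 197
  G: 58 + 12.6 = 70.6 → 71
  B: 173 − 8.1 = 164.9 → 165
  → #C547A5
15% tint:
  R: 212 + 0.15×(255−212) = 212 + 6.45 = 218.45 → 218
  G: 58 + 0.15×(255−58) = 58 + 29.55 = 87.55 → 88
  B: 173 + 0.15×(255−173) = 173 + 12.3 = 185.3 → 185
  → #DA58B9

#C547A5, #DA58B9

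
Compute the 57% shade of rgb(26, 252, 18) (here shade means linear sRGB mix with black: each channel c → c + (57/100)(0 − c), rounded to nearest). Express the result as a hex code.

#0b6c08

Per channel, c → c + 0.57(0 − c):
  R: 26 − 14.82 = 11.18 → 11
  G: 252 + 0.57×(0−252) = 252 − 143.64 = 108.36 → 108
  B: 18 − 10.26 = 7.74 → 8
rgb(11, 108, 8) = #0b6c08.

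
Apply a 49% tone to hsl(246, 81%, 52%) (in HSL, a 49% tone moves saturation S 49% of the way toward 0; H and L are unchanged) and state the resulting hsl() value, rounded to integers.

hsl(246, 41%, 52%)

S moves 49% from 81 toward 0: 81 − 39.69 = 41.31 → 41.
H and L are unchanged.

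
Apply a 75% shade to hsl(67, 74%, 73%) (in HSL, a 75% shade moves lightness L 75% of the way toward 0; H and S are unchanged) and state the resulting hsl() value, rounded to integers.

hsl(67, 74%, 18%)

L moves 75% from 73 toward 0: 73 − 54.75 = 18.25 → 18.
H and S are unchanged.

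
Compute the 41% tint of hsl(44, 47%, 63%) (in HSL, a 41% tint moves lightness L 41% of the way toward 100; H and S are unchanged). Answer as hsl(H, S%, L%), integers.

L moves 41% from 63 toward 100: 63 + 15.17 = 78.17 → 78.
H and S are unchanged.

hsl(44, 47%, 78%)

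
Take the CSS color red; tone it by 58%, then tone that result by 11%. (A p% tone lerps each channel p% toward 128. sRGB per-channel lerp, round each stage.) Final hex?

CSS red is rgb(255, 0, 0).
A 58% tone moves each channel 58% toward 128:
  R: 255 + 0.58×(128−255) = 255 − 73.66 = 181.34 → 181
  G: 0 + 0.58×(128−0) = 0 + 74.24 = 74.24 → 74
  B: 0 + 0.58×(128−0) = 0 + 74.24 = 74.24 → 74
After the tone: rgb(181, 74, 74) = #B54A4A.
An 11% tone moves each channel 11% toward 128:
  R: 181 − 5.83 = 175.17 → 175
  G: 74 + 0.11×(128−74) = 74 + 5.94 = 79.94 → 80
  B: 74 + 5.94 = 79.94 → 80
rgb(175, 80, 80) = #AF5050.

#AF5050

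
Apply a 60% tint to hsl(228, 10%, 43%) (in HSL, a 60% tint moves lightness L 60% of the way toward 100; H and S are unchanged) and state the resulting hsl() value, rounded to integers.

hsl(228, 10%, 77%)

L moves 60% from 43 toward 100: 43 + 34.2 = 77.2 → 77.
H and S are unchanged.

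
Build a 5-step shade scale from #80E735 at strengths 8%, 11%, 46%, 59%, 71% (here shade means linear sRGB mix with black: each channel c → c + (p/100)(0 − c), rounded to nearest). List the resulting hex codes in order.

#76D531, #72CE2F, #457D1D, #345F16, #25430F

#80E735 is rgb(128, 231, 53).
8%: (128 − 10.24 = 117.76→118, 231 − 18.48 = 212.52→213, 53 − 4.24 = 48.76→49) → #76D531
11%: (128 − 14.08 = 113.92→114, 231 − 25.41 = 205.59→206, 53 − 5.83 = 47.17→47) → #72CE2F
46%: (128 − 58.88 = 69.12→69, 231 − 106.26 = 124.74→125, 53 − 24.38 = 28.62→29) → #457D1D
59%: (128 − 75.52 = 52.48→52, 231 − 136.29 = 94.71→95, 53 − 31.27 = 21.73→22) → #345F16
71%: (128 − 90.88 = 37.12→37, 231 − 164.01 = 66.99→67, 53 − 37.63 = 15.37→15) → #25430F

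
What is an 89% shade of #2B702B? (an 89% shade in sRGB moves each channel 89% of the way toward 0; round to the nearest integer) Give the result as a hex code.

#050C05

#2B702B is rgb(43, 112, 43).
Per channel, c → c + 0.89(0 − c):
  R: 43 + 0.89×(0−43) = 43 − 38.27 = 4.73 → 5
  G: 112 − 99.68 = 12.32 → 12
  B: 43 + 0.89×(0−43) = 43 − 38.27 = 4.73 → 5
rgb(5, 12, 5) = #050C05.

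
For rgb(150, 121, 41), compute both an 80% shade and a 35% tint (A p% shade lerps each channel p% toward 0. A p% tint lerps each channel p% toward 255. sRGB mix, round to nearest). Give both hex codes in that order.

80% shade:
  R: 150 − 120 = 30 → 30
  G: 121 + 0.8×(0−121) = 121 − 96.8 = 24.2 → 24
  B: 41 − 32.8 = 8.2 → 8
  → #1E1808
35% tint:
  R: 150 + 36.75 = 186.75 → 187
  G: 121 + 46.9 = 167.9 → 168
  B: 41 + 74.9 = 115.9 → 116
  → #BBA874

#1E1808, #BBA874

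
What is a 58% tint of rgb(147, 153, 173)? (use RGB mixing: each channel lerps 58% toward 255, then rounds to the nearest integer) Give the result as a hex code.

Per channel, c → c + 0.58(255 − c):
  R: 147 + 62.64 = 209.64 → 210
  G: 153 + 0.58×(255−153) = 153 + 59.16 = 212.16 → 212
  B: 173 + 0.58×(255−173) = 173 + 47.56 = 220.56 → 221
rgb(210, 212, 221) = #D2D4DD.

#D2D4DD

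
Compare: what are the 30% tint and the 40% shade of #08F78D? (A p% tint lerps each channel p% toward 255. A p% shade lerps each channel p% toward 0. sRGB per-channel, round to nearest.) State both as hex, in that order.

#52F9AF, #059455

#08F78D is rgb(8, 247, 141).
30% tint:
  R: 8 + 0.3×(255−8) = 8 + 74.1 = 82.1 → 82
  G: 247 + 0.3×(255−247) = 247 + 2.4 = 249.4 → 249
  B: 141 + 0.3×(255−141) = 141 + 34.2 = 175.2 → 175
  → #52F9AF
40% shade:
  R: 8 + 0.4×(0−8) = 8 − 3.2 = 4.8 → 5
  G: 247 + 0.4×(0−247) = 247 − 98.8 = 148.2 → 148
  B: 141 + 0.4×(0−141) = 141 − 56.4 = 84.6 → 85
  → #059455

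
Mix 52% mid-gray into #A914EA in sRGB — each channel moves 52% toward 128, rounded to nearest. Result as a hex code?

#944CB3

#A914EA is rgb(169, 20, 234).
Lerp each channel 52% toward 128:
  R: 169 − 21.32 = 147.68 → 148
  G: 20 + 0.52×(128−20) = 20 + 56.16 = 76.16 → 76
  B: 234 + 0.52×(128−234) = 234 − 55.12 = 178.88 → 179
rgb(148, 76, 179) = #944CB3.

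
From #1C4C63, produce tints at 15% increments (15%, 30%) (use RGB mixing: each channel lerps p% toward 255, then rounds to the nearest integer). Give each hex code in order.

#1C4C63 is rgb(28, 76, 99).
15%: (28 + 34.05 = 62.05→62, 76 + 26.85 = 102.85→103, 99 + 23.4 = 122.4→122) → #3E677A
30%: (28 + 68.1 = 96.1→96, 76 + 53.7 = 129.7→130, 99 + 46.8 = 145.8→146) → #608292

#3E677A, #608292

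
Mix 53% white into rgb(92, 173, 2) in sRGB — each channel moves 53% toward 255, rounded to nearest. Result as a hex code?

Per channel, c → c + 0.53(255 − c):
  R: 92 + 86.39 = 178.39 → 178
  G: 173 + 0.53×(255−173) = 173 + 43.46 = 216.46 → 216
  B: 2 + 0.53×(255−2) = 2 + 134.09 = 136.09 → 136
rgb(178, 216, 136) = #B2D888.

#B2D888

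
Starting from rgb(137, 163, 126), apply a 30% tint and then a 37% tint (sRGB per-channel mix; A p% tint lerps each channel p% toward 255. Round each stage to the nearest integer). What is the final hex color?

Per channel, c → c + 0.3(255 − c):
  R: 137 + 0.3×(255−137) = 137 + 35.4 = 172.4 → 172
  G: 163 + 0.3×(255−163) = 163 + 27.6 = 190.6 → 191
  B: 126 + 0.3×(255−126) = 126 + 38.7 = 164.7 → 165
After the tint: rgb(172, 191, 165) = #ACBFA5.
A 37% tint moves each channel 37% toward 255:
  R: 172 + 0.37×(255−172) = 172 + 30.71 = 202.71 → 203
  G: 191 + 23.68 = 214.68 → 215
  B: 165 + 0.37×(255−165) = 165 + 33.3 = 198.3 → 198
rgb(203, 215, 198) = #CBD7C6.

#CBD7C6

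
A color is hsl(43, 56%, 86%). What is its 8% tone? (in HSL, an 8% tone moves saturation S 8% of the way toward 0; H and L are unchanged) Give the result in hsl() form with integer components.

hsl(43, 52%, 86%)

S moves 8% from 56 toward 0: 56 − 4.48 = 51.52 → 52.
H and L are unchanged.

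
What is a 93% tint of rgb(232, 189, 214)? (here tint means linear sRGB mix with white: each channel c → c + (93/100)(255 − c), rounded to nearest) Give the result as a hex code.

#fdfafc

Per channel, c → c + 0.93(255 − c):
  R: 232 + 0.93×(255−232) = 232 + 21.39 = 253.39 → 253
  G: 189 + 0.93×(255−189) = 189 + 61.38 = 250.38 → 250
  B: 214 + 0.93×(255−214) = 214 + 38.13 = 252.13 → 252
rgb(253, 250, 252) = #fdfafc.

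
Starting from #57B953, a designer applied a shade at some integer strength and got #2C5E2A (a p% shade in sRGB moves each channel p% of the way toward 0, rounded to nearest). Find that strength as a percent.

#57B953 is rgb(87, 185, 83); #2C5E2A is rgb(44, 94, 42).
On the G channel (widest range): 94 ≈ 185 + (p/100)(0 − 185), so p ≈ 100×(94 − 185)/(0 − 185) = -9100/-185 = 49.19.
p = 49 reproduces all three channels after rounding.

49%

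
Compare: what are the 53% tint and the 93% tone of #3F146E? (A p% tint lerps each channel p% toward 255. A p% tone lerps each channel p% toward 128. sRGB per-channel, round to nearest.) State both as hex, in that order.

#A591BB, #7B787F

#3F146E is rgb(63, 20, 110).
53% tint:
  R: 63 + 0.53×(255−63) = 63 + 101.76 = 164.76 → 165
  G: 20 + 0.53×(255−20) = 20 + 124.55 = 144.55 → 145
  B: 110 + 76.85 = 186.85 → 187
  → #A591BB
93% tone:
  R: 63 + 0.93×(128−63) = 63 + 60.45 = 123.45 → 123
  G: 20 + 100.44 = 120.44 → 120
  B: 110 + 0.93×(128−110) = 110 + 16.74 = 126.74 → 127
  → #7B787F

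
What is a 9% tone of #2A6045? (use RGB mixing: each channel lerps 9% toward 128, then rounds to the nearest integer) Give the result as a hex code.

#2A6045 is rgb(42, 96, 69).
A 9% tone moves each channel 9% toward 128:
  R: 42 + 7.74 = 49.74 → 50
  G: 96 + 2.88 = 98.88 → 99
  B: 69 + 0.09×(128−69) = 69 + 5.31 = 74.31 → 74
rgb(50, 99, 74) = #32634A.

#32634A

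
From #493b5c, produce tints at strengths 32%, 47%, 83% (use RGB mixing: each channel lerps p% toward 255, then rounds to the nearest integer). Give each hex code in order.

#493b5c is rgb(73, 59, 92).
32%: (73 + 58.24 = 131.24→131, 59 + 62.72 = 121.72→122, 92 + 52.16 = 144.16→144) → #837a90
47%: (73 + 85.54 = 158.54→159, 59 + 92.12 = 151.12→151, 92 + 76.61 = 168.61→169) → #9f97a9
83%: (73 + 151.06 = 224.06→224, 59 + 162.68 = 221.68→222, 92 + 135.29 = 227.29→227) → #e0dee3

#837a90, #9f97a9, #e0dee3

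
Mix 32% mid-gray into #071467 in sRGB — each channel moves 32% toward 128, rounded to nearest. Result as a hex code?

#2E376F

#071467 is rgb(7, 20, 103).
A 32% tone moves each channel 32% toward 128:
  R: 7 + 38.72 = 45.72 → 46
  G: 20 + 0.32×(128−20) = 20 + 34.56 = 54.56 → 55
  B: 103 + 8 = 111 → 111
rgb(46, 55, 111) = #2E376F.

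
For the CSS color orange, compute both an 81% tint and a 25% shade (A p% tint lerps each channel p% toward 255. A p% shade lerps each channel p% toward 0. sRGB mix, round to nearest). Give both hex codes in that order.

CSS orange is rgb(255, 165, 0).
81% tint:
  R: 255 + 0 = 255 → 255
  G: 165 + 0.81×(255−165) = 165 + 72.9 = 237.9 → 238
  B: 0 + 206.55 = 206.55 → 207
  → #ffeecf
25% shade:
  R: 255 − 63.75 = 191.25 → 191
  G: 165 − 41.25 = 123.75 → 124
  B: 0 + 0.25×(0−0) = 0 + 0 = 0 → 0
  → #bf7c00

#ffeecf, #bf7c00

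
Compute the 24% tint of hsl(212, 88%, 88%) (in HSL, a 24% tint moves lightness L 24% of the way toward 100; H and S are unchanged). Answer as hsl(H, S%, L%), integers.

L moves 24% from 88 toward 100: 88 + 2.88 = 90.88 → 91.
H and S are unchanged.

hsl(212, 88%, 91%)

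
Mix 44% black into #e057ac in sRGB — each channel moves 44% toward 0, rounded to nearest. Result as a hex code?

#7d3160

#e057ac is rgb(224, 87, 172).
Lerp each channel 44% toward 0:
  R: 224 + 0.44×(0−224) = 224 − 98.56 = 125.44 → 125
  G: 87 − 38.28 = 48.72 → 49
  B: 172 + 0.44×(0−172) = 172 − 75.68 = 96.32 → 96
rgb(125, 49, 96) = #7d3160.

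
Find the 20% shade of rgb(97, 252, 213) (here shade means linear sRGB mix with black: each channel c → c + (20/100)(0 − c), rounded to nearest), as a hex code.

#4ECAAA

A 20% shade moves each channel 20% toward 0:
  R: 97 + 0.2×(0−97) = 97 − 19.4 = 77.6 → 78
  G: 252 − 50.4 = 201.6 → 202
  B: 213 + 0.2×(0−213) = 213 − 42.6 = 170.4 → 170
rgb(78, 202, 170) = #4ECAAA.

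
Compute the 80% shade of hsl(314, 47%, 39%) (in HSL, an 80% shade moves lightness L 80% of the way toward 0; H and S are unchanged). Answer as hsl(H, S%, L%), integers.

L moves 80% from 39 toward 0: 39 − 31.2 = 7.8 → 8.
H and S are unchanged.

hsl(314, 47%, 8%)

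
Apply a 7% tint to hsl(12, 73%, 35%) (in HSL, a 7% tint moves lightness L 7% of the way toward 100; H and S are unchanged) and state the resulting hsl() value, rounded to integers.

L moves 7% from 35 toward 100: 35 + 4.55 = 39.55 → 40.
H and S are unchanged.

hsl(12, 73%, 40%)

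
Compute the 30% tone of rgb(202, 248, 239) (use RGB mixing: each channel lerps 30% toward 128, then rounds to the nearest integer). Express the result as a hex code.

A 30% tone moves each channel 30% toward 128:
  R: 202 − 22.2 = 179.8 → 180
  G: 248 − 36 = 212 → 212
  B: 239 − 33.3 = 205.7 → 206
rgb(180, 212, 206) = #b4d4ce.

#b4d4ce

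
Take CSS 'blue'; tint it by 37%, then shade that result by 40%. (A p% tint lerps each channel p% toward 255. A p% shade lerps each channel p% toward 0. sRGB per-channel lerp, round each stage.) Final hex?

#383899

CSS blue is rgb(0, 0, 255).
Lerp each channel 37% toward 255:
  R: 0 + 0.37×(255−0) = 0 + 94.35 = 94.35 → 94
  G: 0 + 0.37×(255−0) = 0 + 94.35 = 94.35 → 94
  B: 255 + 0.37×(255−255) = 255 + 0 = 255 → 255
After the tint: rgb(94, 94, 255) = #5e5eff.
Lerp each channel 40% toward 0:
  R: 94 − 37.6 = 56.4 → 56
  G: 94 + 0.4×(0−94) = 94 − 37.6 = 56.4 → 56
  B: 255 + 0.4×(0−255) = 255 − 102 = 153 → 153
rgb(56, 56, 153) = #383899.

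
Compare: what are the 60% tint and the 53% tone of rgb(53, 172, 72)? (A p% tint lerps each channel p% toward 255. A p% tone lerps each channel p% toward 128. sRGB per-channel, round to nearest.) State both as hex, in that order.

#aedeb6, #5d9566

60% tint:
  R: 53 + 121.2 = 174.2 → 174
  G: 172 + 0.6×(255−172) = 172 + 49.8 = 221.8 → 222
  B: 72 + 109.8 = 181.8 → 182
  → #aedeb6
53% tone:
  R: 53 + 39.75 = 92.75 → 93
  G: 172 − 23.32 = 148.68 → 149
  B: 72 + 29.68 = 101.68 → 102
  → #5d9566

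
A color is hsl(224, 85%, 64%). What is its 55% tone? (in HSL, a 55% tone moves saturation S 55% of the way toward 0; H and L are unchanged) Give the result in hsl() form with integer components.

hsl(224, 38%, 64%)

S moves 55% from 85 toward 0: 85 − 46.75 = 38.25 → 38.
H and L are unchanged.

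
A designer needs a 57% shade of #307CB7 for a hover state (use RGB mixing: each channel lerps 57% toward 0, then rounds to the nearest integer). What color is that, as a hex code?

#15354F

#307CB7 is rgb(48, 124, 183).
Per channel, c → c + 0.57(0 − c):
  R: 48 − 27.36 = 20.64 → 21
  G: 124 + 0.57×(0−124) = 124 − 70.68 = 53.32 → 53
  B: 183 + 0.57×(0−183) = 183 − 104.31 = 78.69 → 79
rgb(21, 53, 79) = #15354F.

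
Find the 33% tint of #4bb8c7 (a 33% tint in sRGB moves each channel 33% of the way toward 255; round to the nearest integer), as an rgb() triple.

rgb(134, 207, 217)

#4bb8c7 is rgb(75, 184, 199).
Per channel, c → c + 0.33(255 − c):
  R: 75 + 0.33×(255−75) = 75 + 59.4 = 134.4 → 134
  G: 184 + 0.33×(255−184) = 184 + 23.43 = 207.43 → 207
  B: 199 + 0.33×(255−199) = 199 + 18.48 = 217.48 → 217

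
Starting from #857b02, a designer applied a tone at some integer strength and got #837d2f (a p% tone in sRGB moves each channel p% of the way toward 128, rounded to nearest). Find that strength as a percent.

36%

#857b02 is rgb(133, 123, 2); #837d2f is rgb(131, 125, 47).
On the B channel (widest range): 47 ≈ 2 + (p/100)(128 − 2), so p ≈ 100×(47 − 2)/(128 − 2) = 4500/126 = 35.71.
p = 36 reproduces all three channels after rounding.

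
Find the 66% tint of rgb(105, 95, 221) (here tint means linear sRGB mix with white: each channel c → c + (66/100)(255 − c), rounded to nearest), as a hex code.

#CCC9F3

Per channel, c → c + 0.66(255 − c):
  R: 105 + 0.66×(255−105) = 105 + 99 = 204 → 204
  G: 95 + 0.66×(255−95) = 95 + 105.6 = 200.6 → 201
  B: 221 + 0.66×(255−221) = 221 + 22.44 = 243.44 → 243
rgb(204, 201, 243) = #CCC9F3.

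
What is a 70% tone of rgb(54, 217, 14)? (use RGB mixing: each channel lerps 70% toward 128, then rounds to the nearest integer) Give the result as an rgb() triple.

rgb(106, 155, 94)

Lerp each channel 70% toward 128:
  R: 54 + 51.8 = 105.8 → 106
  G: 217 + 0.7×(128−217) = 217 − 62.3 = 154.7 → 155
  B: 14 + 79.8 = 93.8 → 94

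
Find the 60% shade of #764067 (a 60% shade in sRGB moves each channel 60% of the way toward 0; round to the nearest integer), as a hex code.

#764067 is rgb(118, 64, 103).
Per channel, c → c + 0.6(0 − c):
  R: 118 + 0.6×(0−118) = 118 − 70.8 = 47.2 → 47
  G: 64 + 0.6×(0−64) = 64 − 38.4 = 25.6 → 26
  B: 103 − 61.8 = 41.2 → 41
rgb(47, 26, 41) = #2f1a29.

#2f1a29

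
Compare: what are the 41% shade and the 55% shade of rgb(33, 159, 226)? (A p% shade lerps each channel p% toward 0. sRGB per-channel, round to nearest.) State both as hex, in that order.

#135e85, #0f4866

41% shade:
  R: 33 + 0.41×(0−33) = 33 − 13.53 = 19.47 → 19
  G: 159 − 65.19 = 93.81 → 94
  B: 226 − 92.66 = 133.34 → 133
  → #135e85
55% shade:
  R: 33 − 18.15 = 14.85 → 15
  G: 159 − 87.45 = 71.55 → 72
  B: 226 − 124.3 = 101.7 → 102
  → #0f4866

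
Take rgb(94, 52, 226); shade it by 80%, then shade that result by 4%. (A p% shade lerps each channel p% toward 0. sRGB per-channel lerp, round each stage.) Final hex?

Lerp each channel 80% toward 0:
  R: 94 + 0.8×(0−94) = 94 − 75.2 = 18.8 → 19
  G: 52 + 0.8×(0−52) = 52 − 41.6 = 10.4 → 10
  B: 226 − 180.8 = 45.2 → 45
After the shade: rgb(19, 10, 45) = #130a2d.
Lerp each channel 4% toward 0:
  R: 19 + 0.04×(0−19) = 19 − 0.76 = 18.24 → 18
  G: 10 − 0.4 = 9.6 → 10
  B: 45 − 1.8 = 43.2 → 43
rgb(18, 10, 43) = #120a2b.

#120a2b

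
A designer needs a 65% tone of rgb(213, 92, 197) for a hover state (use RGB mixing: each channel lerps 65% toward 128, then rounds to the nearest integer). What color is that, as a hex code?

A 65% tone moves each channel 65% toward 128:
  R: 213 + 0.65×(128−213) = 213 − 55.25 = 157.75 → 158
  G: 92 + 23.4 = 115.4 → 115
  B: 197 + 0.65×(128−197) = 197 − 44.85 = 152.15 → 152
rgb(158, 115, 152) = #9E7398.

#9E7398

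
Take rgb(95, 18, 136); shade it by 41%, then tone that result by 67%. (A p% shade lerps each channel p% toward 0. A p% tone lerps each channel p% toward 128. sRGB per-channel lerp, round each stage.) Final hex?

#685970

Lerp each channel 41% toward 0:
  R: 95 + 0.41×(0−95) = 95 − 38.95 = 56.05 → 56
  G: 18 − 7.38 = 10.62 → 11
  B: 136 + 0.41×(0−136) = 136 − 55.76 = 80.24 → 80
After the shade: rgb(56, 11, 80) = #380b50.
A 67% tone moves each channel 67% toward 128:
  R: 56 + 0.67×(128−56) = 56 + 48.24 = 104.24 → 104
  G: 11 + 0.67×(128−11) = 11 + 78.39 = 89.39 → 89
  B: 80 + 32.16 = 112.16 → 112
rgb(104, 89, 112) = #685970.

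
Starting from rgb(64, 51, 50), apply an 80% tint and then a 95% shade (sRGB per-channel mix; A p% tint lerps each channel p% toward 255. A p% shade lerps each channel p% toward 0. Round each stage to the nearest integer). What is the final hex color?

#0b0b0b

Lerp each channel 80% toward 255:
  R: 64 + 0.8×(255−64) = 64 + 152.8 = 216.8 → 217
  G: 51 + 163.2 = 214.2 → 214
  B: 50 + 0.8×(255−50) = 50 + 164 = 214 → 214
After the tint: rgb(217, 214, 214) = #d9d6d6.
Lerp each channel 95% toward 0:
  R: 217 − 206.15 = 10.85 → 11
  G: 214 − 203.3 = 10.7 → 11
  B: 214 + 0.95×(0−214) = 214 − 203.3 = 10.7 → 11
rgb(11, 11, 11) = #0b0b0b.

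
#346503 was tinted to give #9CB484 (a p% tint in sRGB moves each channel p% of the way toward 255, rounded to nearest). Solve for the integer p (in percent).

51%

#346503 is rgb(52, 101, 3); #9CB484 is rgb(156, 180, 132).
On the B channel (widest range): 132 ≈ 3 + (p/100)(255 − 3), so p ≈ 100×(132 − 3)/(255 − 3) = 12900/252 = 51.19.
p = 51 reproduces all three channels after rounding.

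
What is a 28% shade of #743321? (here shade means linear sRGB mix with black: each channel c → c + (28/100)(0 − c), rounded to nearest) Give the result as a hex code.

#743321 is rgb(116, 51, 33).
Per channel, c → c + 0.28(0 − c):
  R: 116 − 32.48 = 83.52 → 84
  G: 51 + 0.28×(0−51) = 51 − 14.28 = 36.72 → 37
  B: 33 + 0.28×(0−33) = 33 − 9.24 = 23.76 → 24
rgb(84, 37, 24) = #542518.

#542518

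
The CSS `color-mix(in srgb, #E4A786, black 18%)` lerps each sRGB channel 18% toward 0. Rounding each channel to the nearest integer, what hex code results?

#E4A786 is rgb(228, 167, 134).
Per channel, c → c + 0.18(0 − c):
  R: 228 − 41.04 = 186.96 → 187
  G: 167 − 30.06 = 136.94 → 137
  B: 134 + 0.18×(0−134) = 134 − 24.12 = 109.88 → 110
rgb(187, 137, 110) = #BB896E.

#BB896E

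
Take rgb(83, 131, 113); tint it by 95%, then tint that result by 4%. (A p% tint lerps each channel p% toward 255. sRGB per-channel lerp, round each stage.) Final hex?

Per channel, c → c + 0.95(255 − c):
  R: 83 + 0.95×(255−83) = 83 + 163.4 = 246.4 → 246
  G: 131 + 117.8 = 248.8 → 249
  B: 113 + 0.95×(255−113) = 113 + 134.9 = 247.9 → 248
After the tint: rgb(246, 249, 248) = #F6F9F8.
Lerp each channel 4% toward 255:
  R: 246 + 0.36 = 246.36 → 246
  G: 249 + 0.04×(255−249) = 249 + 0.24 = 249.24 → 249
  B: 248 + 0.04×(255−248) = 248 + 0.28 = 248.28 → 248
rgb(246, 249, 248) = #F6F9F8.

#F6F9F8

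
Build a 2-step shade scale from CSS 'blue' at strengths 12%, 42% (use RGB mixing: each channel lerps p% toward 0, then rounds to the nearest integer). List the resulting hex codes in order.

CSS blue is rgb(0, 0, 255).
12%: (0→0, 0→0, 255 − 30.6 = 224.4→224) → #0000E0
42%: (0→0, 0→0, 255 − 107.1 = 147.9→148) → #000094

#0000E0, #000094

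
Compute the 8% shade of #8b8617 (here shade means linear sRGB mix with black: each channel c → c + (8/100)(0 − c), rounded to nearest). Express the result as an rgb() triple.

#8b8617 is rgb(139, 134, 23).
Per channel, c → c + 0.08(0 − c):
  R: 139 − 11.12 = 127.88 → 128
  G: 134 + 0.08×(0−134) = 134 − 10.72 = 123.28 → 123
  B: 23 − 1.84 = 21.16 → 21

rgb(128, 123, 21)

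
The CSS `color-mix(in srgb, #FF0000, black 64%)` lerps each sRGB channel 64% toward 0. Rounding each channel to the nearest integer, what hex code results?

#5C0000

#FF0000 is rgb(255, 0, 0).
Per channel, c → c + 0.64(0 − c):
  R: 255 + 0.64×(0−255) = 255 − 163.2 = 91.8 → 92
  G: 0 + 0 = 0 → 0
  B: 0 + 0.64×(0−0) = 0 + 0 = 0 → 0
rgb(92, 0, 0) = #5C0000.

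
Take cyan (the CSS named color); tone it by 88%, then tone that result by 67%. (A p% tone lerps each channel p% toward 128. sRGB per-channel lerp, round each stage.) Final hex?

CSS cyan is rgb(0, 255, 255).
Per channel, c → c + 0.88(128 − c):
  R: 0 + 0.88×(128−0) = 0 + 112.64 = 112.64 → 113
  G: 255 + 0.88×(128−255) = 255 − 111.76 = 143.24 → 143
  B: 255 + 0.88×(128−255) = 255 − 111.76 = 143.24 → 143
After the tone: rgb(113, 143, 143) = #718F8F.
Per channel, c → c + 0.67(128 − c):
  R: 113 + 10.05 = 123.05 → 123
  G: 143 + 0.67×(128−143) = 143 − 10.05 = 132.95 → 133
  B: 143 + 0.67×(128−143) = 143 − 10.05 = 132.95 → 133
rgb(123, 133, 133) = #7B8585.

#7B8585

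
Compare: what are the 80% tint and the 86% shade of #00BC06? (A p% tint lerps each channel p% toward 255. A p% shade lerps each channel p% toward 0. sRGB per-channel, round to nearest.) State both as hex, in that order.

#00BC06 is rgb(0, 188, 6).
80% tint:
  R: 0 + 0.8×(255−0) = 0 + 204 = 204 → 204
  G: 188 + 53.6 = 241.6 → 242
  B: 6 + 0.8×(255−6) = 6 + 199.2 = 205.2 → 205
  → #CCF2CD
86% shade:
  R: 0 + 0.86×(0−0) = 0 + 0 = 0 → 0
  G: 188 + 0.86×(0−188) = 188 − 161.68 = 26.32 → 26
  B: 6 + 0.86×(0−6) = 6 − 5.16 = 0.84 → 1
  → #001A01

#CCF2CD, #001A01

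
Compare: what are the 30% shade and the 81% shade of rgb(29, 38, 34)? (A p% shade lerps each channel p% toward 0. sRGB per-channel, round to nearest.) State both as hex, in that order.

#141B18, #060706

30% shade:
  R: 29 + 0.3×(0−29) = 29 − 8.7 = 20.3 → 20
  G: 38 + 0.3×(0−38) = 38 − 11.4 = 26.6 → 27
  B: 34 + 0.3×(0−34) = 34 − 10.2 = 23.8 → 24
  → #141B18
81% shade:
  R: 29 + 0.81×(0−29) = 29 − 23.49 = 5.51 → 6
  G: 38 − 30.78 = 7.22 → 7
  B: 34 + 0.81×(0−34) = 34 − 27.54 = 6.46 → 6
  → #060706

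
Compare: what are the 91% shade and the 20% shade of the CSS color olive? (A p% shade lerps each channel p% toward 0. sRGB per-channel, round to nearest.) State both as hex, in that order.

#0C0C00, #666600

CSS olive is rgb(128, 128, 0).
91% shade:
  R: 128 + 0.91×(0−128) = 128 − 116.48 = 11.52 → 12
  G: 128 + 0.91×(0−128) = 128 − 116.48 = 11.52 → 12
  B: 0 + 0.91×(0−0) = 0 + 0 = 0 → 0
  → #0C0C00
20% shade:
  R: 128 + 0.2×(0−128) = 128 − 25.6 = 102.4 → 102
  G: 128 − 25.6 = 102.4 → 102
  B: 0 + 0.2×(0−0) = 0 + 0 = 0 → 0
  → #666600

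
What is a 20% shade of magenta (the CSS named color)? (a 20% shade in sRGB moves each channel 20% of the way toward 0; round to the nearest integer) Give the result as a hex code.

CSS magenta is rgb(255, 0, 255).
A 20% shade moves each channel 20% toward 0:
  R: 255 + 0.2×(0−255) = 255 − 51 = 204 → 204
  G: 0 + 0 = 0 → 0
  B: 255 + 0.2×(0−255) = 255 − 51 = 204 → 204
rgb(204, 0, 204) = #cc00cc.

#cc00cc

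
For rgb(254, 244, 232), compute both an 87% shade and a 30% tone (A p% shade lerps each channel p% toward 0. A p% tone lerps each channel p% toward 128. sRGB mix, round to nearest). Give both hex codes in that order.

#21201E, #D8D1C9

87% shade:
  R: 254 − 220.98 = 33.02 → 33
  G: 244 − 212.28 = 31.72 → 32
  B: 232 − 201.84 = 30.16 → 30
  → #21201E
30% tone:
  R: 254 + 0.3×(128−254) = 254 − 37.8 = 216.2 → 216
  G: 244 + 0.3×(128−244) = 244 − 34.8 = 209.2 → 209
  B: 232 − 31.2 = 200.8 → 201
  → #D8D1C9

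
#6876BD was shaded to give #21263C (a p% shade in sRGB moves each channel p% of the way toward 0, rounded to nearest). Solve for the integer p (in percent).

68%

#6876BD is rgb(104, 118, 189); #21263C is rgb(33, 38, 60).
On the B channel (widest range): 60 ≈ 189 + (p/100)(0 − 189), so p ≈ 100×(60 − 189)/(0 − 189) = -12900/-189 = 68.25.
p = 68 reproduces all three channels after rounding.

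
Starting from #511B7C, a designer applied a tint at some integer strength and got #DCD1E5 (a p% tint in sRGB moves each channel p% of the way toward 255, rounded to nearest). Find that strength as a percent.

80%

#511B7C is rgb(81, 27, 124); #DCD1E5 is rgb(220, 209, 229).
On the G channel (widest range): 209 ≈ 27 + (p/100)(255 − 27), so p ≈ 100×(209 − 27)/(255 − 27) = 18200/228 = 79.82.
p = 80 reproduces all three channels after rounding.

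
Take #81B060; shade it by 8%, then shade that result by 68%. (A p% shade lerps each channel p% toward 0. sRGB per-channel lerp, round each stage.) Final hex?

#26341C

#81B060 is rgb(129, 176, 96).
An 8% shade moves each channel 8% toward 0:
  R: 129 + 0.08×(0−129) = 129 − 10.32 = 118.68 → 119
  G: 176 + 0.08×(0−176) = 176 − 14.08 = 161.92 → 162
  B: 96 + 0.08×(0−96) = 96 − 7.68 = 88.32 → 88
After the shade: rgb(119, 162, 88) = #77A258.
Lerp each channel 68% toward 0:
  R: 119 − 80.92 = 38.08 → 38
  G: 162 + 0.68×(0−162) = 162 − 110.16 = 51.84 → 52
  B: 88 + 0.68×(0−88) = 88 − 59.84 = 28.16 → 28
rgb(38, 52, 28) = #26341C.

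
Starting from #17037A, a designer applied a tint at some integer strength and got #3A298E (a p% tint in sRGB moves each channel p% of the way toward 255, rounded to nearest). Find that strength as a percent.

#17037A is rgb(23, 3, 122); #3A298E is rgb(58, 41, 142).
On the G channel (widest range): 41 ≈ 3 + (p/100)(255 − 3), so p ≈ 100×(41 − 3)/(255 − 3) = 3800/252 = 15.08.
p = 15 reproduces all three channels after rounding.

15%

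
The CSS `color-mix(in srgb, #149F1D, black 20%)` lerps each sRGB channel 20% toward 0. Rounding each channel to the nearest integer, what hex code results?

#149F1D is rgb(20, 159, 29).
A 20% shade moves each channel 20% toward 0:
  R: 20 − 4 = 16 → 16
  G: 159 + 0.2×(0−159) = 159 − 31.8 = 127.2 → 127
  B: 29 − 5.8 = 23.2 → 23
rgb(16, 127, 23) = #107F17.

#107F17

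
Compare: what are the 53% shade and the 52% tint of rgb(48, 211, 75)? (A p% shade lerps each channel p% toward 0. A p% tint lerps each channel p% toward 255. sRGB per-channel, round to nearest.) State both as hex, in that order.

53% shade:
  R: 48 − 25.44 = 22.56 → 23
  G: 211 − 111.83 = 99.17 → 99
  B: 75 − 39.75 = 35.25 → 35
  → #176323
52% tint:
  R: 48 + 0.52×(255−48) = 48 + 107.64 = 155.64 → 156
  G: 211 + 22.88 = 233.88 → 234
  B: 75 + 93.6 = 168.6 → 169
  → #9CEAA9

#176323, #9CEAA9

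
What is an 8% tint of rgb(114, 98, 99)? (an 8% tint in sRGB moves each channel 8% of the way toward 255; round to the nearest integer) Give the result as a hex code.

Lerp each channel 8% toward 255:
  R: 114 + 0.08×(255−114) = 114 + 11.28 = 125.28 → 125
  G: 98 + 0.08×(255−98) = 98 + 12.56 = 110.56 → 111
  B: 99 + 0.08×(255−99) = 99 + 12.48 = 111.48 → 111
rgb(125, 111, 111) = #7d6f6f.

#7d6f6f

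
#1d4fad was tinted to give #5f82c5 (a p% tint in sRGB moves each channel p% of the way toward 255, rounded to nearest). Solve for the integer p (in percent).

#1d4fad is rgb(29, 79, 173); #5f82c5 is rgb(95, 130, 197).
On the R channel (widest range): 95 ≈ 29 + (p/100)(255 − 29), so p ≈ 100×(95 − 29)/(255 − 29) = 6600/226 = 29.20.
p = 29 reproduces all three channels after rounding.

29%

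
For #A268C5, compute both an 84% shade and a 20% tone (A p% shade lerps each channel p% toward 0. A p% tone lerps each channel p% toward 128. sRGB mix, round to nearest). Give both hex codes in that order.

#A268C5 is rgb(162, 104, 197).
84% shade:
  R: 162 + 0.84×(0−162) = 162 − 136.08 = 25.92 → 26
  G: 104 + 0.84×(0−104) = 104 − 87.36 = 16.64 → 17
  B: 197 + 0.84×(0−197) = 197 − 165.48 = 31.52 → 32
  → #1A1120
20% tone:
  R: 162 + 0.2×(128−162) = 162 − 6.8 = 155.2 → 155
  G: 104 + 0.2×(128−104) = 104 + 4.8 = 108.8 → 109
  B: 197 − 13.8 = 183.2 → 183
  → #9B6DB7

#1A1120, #9B6DB7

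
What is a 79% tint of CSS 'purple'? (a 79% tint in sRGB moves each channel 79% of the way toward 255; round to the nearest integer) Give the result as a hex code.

CSS purple is rgb(128, 0, 128).
A 79% tint moves each channel 79% toward 255:
  R: 128 + 100.33 = 228.33 → 228
  G: 0 + 0.79×(255−0) = 0 + 201.45 = 201.45 → 201
  B: 128 + 0.79×(255−128) = 128 + 100.33 = 228.33 → 228
rgb(228, 201, 228) = #E4C9E4.

#E4C9E4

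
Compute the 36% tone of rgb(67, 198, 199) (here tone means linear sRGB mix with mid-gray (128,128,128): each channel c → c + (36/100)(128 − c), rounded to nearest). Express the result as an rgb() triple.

rgb(89, 173, 173)

Lerp each channel 36% toward 128:
  R: 67 + 0.36×(128−67) = 67 + 21.96 = 88.96 → 89
  G: 198 + 0.36×(128−198) = 198 − 25.2 = 172.8 → 173
  B: 199 − 25.56 = 173.44 → 173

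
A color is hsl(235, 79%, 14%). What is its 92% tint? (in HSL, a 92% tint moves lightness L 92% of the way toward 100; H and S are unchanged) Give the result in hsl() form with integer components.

hsl(235, 79%, 93%)

L moves 92% from 14 toward 100: 14 + 79.12 = 93.12 → 93.
H and S are unchanged.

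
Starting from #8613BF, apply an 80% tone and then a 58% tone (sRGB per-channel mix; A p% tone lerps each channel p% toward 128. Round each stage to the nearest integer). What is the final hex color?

#807785

#8613BF is rgb(134, 19, 191).
Per channel, c → c + 0.8(128 − c):
  R: 134 + 0.8×(128−134) = 134 − 4.8 = 129.2 → 129
  G: 19 + 0.8×(128−19) = 19 + 87.2 = 106.2 → 106
  B: 191 + 0.8×(128−191) = 191 − 50.4 = 140.6 → 141
After the tone: rgb(129, 106, 141) = #816A8D.
A 58% tone moves each channel 58% toward 128:
  R: 129 + 0.58×(128−129) = 129 − 0.58 = 128.42 → 128
  G: 106 + 12.76 = 118.76 → 119
  B: 141 + 0.58×(128−141) = 141 − 7.54 = 133.46 → 133
rgb(128, 119, 133) = #807785.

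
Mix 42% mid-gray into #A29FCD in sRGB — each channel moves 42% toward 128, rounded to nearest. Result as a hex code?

#A29FCD is rgb(162, 159, 205).
Per channel, c → c + 0.42(128 − c):
  R: 162 + 0.42×(128−162) = 162 − 14.28 = 147.72 → 148
  G: 159 − 13.02 = 145.98 → 146
  B: 205 + 0.42×(128−205) = 205 − 32.34 = 172.66 → 173
rgb(148, 146, 173) = #9492AD.

#9492AD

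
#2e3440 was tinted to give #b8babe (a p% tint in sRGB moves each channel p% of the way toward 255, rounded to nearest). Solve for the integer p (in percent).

#2e3440 is rgb(46, 52, 64); #b8babe is rgb(184, 186, 190).
On the R channel (widest range): 184 ≈ 46 + (p/100)(255 − 46), so p ≈ 100×(184 − 46)/(255 − 46) = 13800/209 = 66.03.
p = 66 reproduces all three channels after rounding.

66%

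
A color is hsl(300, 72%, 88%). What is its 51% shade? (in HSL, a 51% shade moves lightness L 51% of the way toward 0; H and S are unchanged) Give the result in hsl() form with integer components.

hsl(300, 72%, 43%)

L moves 51% from 88 toward 0: 88 − 44.88 = 43.12 → 43.
H and S are unchanged.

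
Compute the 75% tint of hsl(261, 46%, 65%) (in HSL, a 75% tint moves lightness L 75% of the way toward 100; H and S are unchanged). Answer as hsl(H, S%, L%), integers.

L moves 75% from 65 toward 100: 65 + 26.25 = 91.25 → 91.
H and S are unchanged.

hsl(261, 46%, 91%)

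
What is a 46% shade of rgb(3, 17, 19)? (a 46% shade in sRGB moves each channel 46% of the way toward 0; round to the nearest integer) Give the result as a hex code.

Per channel, c → c + 0.46(0 − c):
  R: 3 + 0.46×(0−3) = 3 − 1.38 = 1.62 → 2
  G: 17 − 7.82 = 9.18 → 9
  B: 19 + 0.46×(0−19) = 19 − 8.74 = 10.26 → 10
rgb(2, 9, 10) = #02090A.

#02090A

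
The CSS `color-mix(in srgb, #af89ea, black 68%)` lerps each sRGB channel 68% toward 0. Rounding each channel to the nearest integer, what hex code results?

#af89ea is rgb(175, 137, 234).
Lerp each channel 68% toward 0:
  R: 175 + 0.68×(0−175) = 175 − 119 = 56 → 56
  G: 137 − 93.16 = 43.84 → 44
  B: 234 + 0.68×(0−234) = 234 − 159.12 = 74.88 → 75
rgb(56, 44, 75) = #382c4b.

#382c4b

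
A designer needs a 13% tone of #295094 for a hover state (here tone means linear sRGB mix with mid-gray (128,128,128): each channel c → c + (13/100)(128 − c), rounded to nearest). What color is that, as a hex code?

#345691

#295094 is rgb(41, 80, 148).
Per channel, c → c + 0.13(128 − c):
  R: 41 + 0.13×(128−41) = 41 + 11.31 = 52.31 → 52
  G: 80 + 6.24 = 86.24 → 86
  B: 148 − 2.6 = 145.4 → 145
rgb(52, 86, 145) = #345691.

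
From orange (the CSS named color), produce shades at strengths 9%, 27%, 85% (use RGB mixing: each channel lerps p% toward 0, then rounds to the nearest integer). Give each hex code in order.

CSS orange is rgb(255, 165, 0).
9%: (255 − 22.95 = 232.05→232, 165 − 14.85 = 150.15→150, 0→0) → #e89600
27%: (255 − 68.85 = 186.15→186, 165 − 44.55 = 120.45→120, 0→0) → #ba7800
85%: (255 − 216.75 = 38.25→38, 165 − 140.25 = 24.75→25, 0→0) → #261900

#e89600, #ba7800, #261900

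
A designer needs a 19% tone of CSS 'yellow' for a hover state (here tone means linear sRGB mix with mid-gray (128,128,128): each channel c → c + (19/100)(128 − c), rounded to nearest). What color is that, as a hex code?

#e7e718

CSS yellow is rgb(255, 255, 0).
Per channel, c → c + 0.19(128 − c):
  R: 255 + 0.19×(128−255) = 255 − 24.13 = 230.87 → 231
  G: 255 − 24.13 = 230.87 → 231
  B: 0 + 0.19×(128−0) = 0 + 24.32 = 24.32 → 24
rgb(231, 231, 24) = #e7e718.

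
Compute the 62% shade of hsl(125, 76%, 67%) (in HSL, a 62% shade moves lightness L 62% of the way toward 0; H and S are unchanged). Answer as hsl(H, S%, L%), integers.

L moves 62% from 67 toward 0: 67 − 41.54 = 25.46 → 25.
H and S are unchanged.

hsl(125, 76%, 25%)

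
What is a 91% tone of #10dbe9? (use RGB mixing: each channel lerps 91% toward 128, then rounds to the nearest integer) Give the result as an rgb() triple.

#10dbe9 is rgb(16, 219, 233).
Lerp each channel 91% toward 128:
  R: 16 + 0.91×(128−16) = 16 + 101.92 = 117.92 → 118
  G: 219 − 82.81 = 136.19 → 136
  B: 233 + 0.91×(128−233) = 233 − 95.55 = 137.45 → 137

rgb(118, 136, 137)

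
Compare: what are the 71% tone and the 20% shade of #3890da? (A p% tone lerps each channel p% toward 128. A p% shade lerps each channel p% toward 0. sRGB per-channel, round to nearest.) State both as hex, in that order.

#3890da is rgb(56, 144, 218).
71% tone:
  R: 56 + 0.71×(128−56) = 56 + 51.12 = 107.12 → 107
  G: 144 − 11.36 = 132.64 → 133
  B: 218 + 0.71×(128−218) = 218 − 63.9 = 154.1 → 154
  → #6b859a
20% shade:
  R: 56 − 11.2 = 44.8 → 45
  G: 144 − 28.8 = 115.2 → 115
  B: 218 + 0.2×(0−218) = 218 − 43.6 = 174.4 → 174
  → #2d73ae

#6b859a, #2d73ae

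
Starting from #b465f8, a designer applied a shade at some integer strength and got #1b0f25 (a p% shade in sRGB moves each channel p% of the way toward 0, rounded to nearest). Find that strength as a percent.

#b465f8 is rgb(180, 101, 248); #1b0f25 is rgb(27, 15, 37).
On the B channel (widest range): 37 ≈ 248 + (p/100)(0 − 248), so p ≈ 100×(37 − 248)/(0 − 248) = -21100/-248 = 85.08.
p = 85 reproduces all three channels after rounding.

85%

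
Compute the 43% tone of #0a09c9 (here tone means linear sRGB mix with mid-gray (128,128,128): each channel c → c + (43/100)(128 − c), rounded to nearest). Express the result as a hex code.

#0a09c9 is rgb(10, 9, 201).
Lerp each channel 43% toward 128:
  R: 10 + 50.74 = 60.74 → 61
  G: 9 + 0.43×(128−9) = 9 + 51.17 = 60.17 → 60
  B: 201 − 31.39 = 169.61 → 170
rgb(61, 60, 170) = #3d3caa.

#3d3caa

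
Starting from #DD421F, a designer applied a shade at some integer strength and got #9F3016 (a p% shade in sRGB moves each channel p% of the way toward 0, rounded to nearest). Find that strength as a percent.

#DD421F is rgb(221, 66, 31); #9F3016 is rgb(159, 48, 22).
On the R channel (widest range): 159 ≈ 221 + (p/100)(0 − 221), so p ≈ 100×(159 − 221)/(0 − 221) = -6200/-221 = 28.05.
p = 28 reproduces all three channels after rounding.

28%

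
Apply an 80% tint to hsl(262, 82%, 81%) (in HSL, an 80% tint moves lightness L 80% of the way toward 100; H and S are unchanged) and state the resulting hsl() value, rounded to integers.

hsl(262, 82%, 96%)

L moves 80% from 81 toward 100: 81 + 15.2 = 96.2 → 96.
H and S are unchanged.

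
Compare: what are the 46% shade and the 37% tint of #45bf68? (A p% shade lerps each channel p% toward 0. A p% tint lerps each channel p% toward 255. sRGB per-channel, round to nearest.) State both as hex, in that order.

#256738, #8ad7a0

#45bf68 is rgb(69, 191, 104).
46% shade:
  R: 69 − 31.74 = 37.26 → 37
  G: 191 + 0.46×(0−191) = 191 − 87.86 = 103.14 → 103
  B: 104 − 47.84 = 56.16 → 56
  → #256738
37% tint:
  R: 69 + 68.82 = 137.82 → 138
  G: 191 + 23.68 = 214.68 → 215
  B: 104 + 0.37×(255−104) = 104 + 55.87 = 159.87 → 160
  → #8ad7a0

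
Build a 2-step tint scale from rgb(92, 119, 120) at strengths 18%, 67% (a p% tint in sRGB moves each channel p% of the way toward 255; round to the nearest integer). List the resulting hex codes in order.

#798F90, #C9D2D2

18%: (92 + 29.34 = 121.34→121, 119 + 24.48 = 143.48→143, 120 + 24.3 = 144.3→144) → #798F90
67%: (92 + 109.21 = 201.21→201, 119 + 91.12 = 210.12→210, 120 + 90.45 = 210.45→210) → #C9D2D2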